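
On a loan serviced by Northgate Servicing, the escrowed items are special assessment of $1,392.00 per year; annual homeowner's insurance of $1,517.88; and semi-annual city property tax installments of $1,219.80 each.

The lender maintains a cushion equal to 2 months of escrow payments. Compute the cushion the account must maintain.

Special assessment = $1,392.00/yr
Homeowner's insurance = $1,517.88/yr
City property tax = $1,219.80 × 2 = $2,439.60/yr
Total annual escrow = $5,349.48
Per month = $5,349.48 ÷ 12 = $445.79
Cushion = 2 × $445.79 = $891.58

$891.58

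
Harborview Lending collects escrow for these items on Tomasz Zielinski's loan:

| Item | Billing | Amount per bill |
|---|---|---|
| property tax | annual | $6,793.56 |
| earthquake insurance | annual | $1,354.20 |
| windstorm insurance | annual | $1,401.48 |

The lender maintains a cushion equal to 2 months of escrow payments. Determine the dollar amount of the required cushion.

Property tax: $6,793.56 per year
Earthquake insurance: $1,354.20 per year
Windstorm insurance: $1,401.48 per year
Total annual escrow = $6,793.56 + $1,354.20 + $1,401.48 = $9,549.24
Monthly escrow = $9,549.24 ÷ 12 = $795.77
Reserve = 2 × $795.77 = $1,591.54

$1,591.54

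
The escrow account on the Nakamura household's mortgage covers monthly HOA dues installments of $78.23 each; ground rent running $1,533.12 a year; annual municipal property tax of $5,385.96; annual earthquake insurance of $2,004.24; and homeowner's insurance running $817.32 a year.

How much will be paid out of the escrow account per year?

$10,679.40

HOA dues = $78.23 × 12 = $938.76/yr
Ground rent = $1,533.12/yr
Municipal property tax = $5,385.96/yr
Earthquake insurance = $2,004.24/yr
Homeowner's insurance = $817.32/yr
Total per year = $10,679.40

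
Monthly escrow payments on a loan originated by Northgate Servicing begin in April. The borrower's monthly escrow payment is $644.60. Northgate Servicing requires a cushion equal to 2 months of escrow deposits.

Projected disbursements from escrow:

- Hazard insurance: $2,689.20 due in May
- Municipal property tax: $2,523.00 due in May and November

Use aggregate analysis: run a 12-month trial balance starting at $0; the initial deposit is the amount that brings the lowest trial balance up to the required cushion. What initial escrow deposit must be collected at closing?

Cushion = 2 × $644.60 = $1,289.20
Trial balance (start $0, +$644.60 each month, − disbursements):
  Apr: +$644.60 → $644.60
  May: +$644.60 − $5,212.20 → -$3,923.00
  Jun: +$644.60 → -$3,278.40
  Jul: +$644.60 → -$2,633.80
  Aug: +$644.60 → -$1,989.20
  Sep: +$644.60 → -$1,344.60
  Oct: +$644.60 → -$700.00
  Nov: +$644.60 − $2,523.00 → -$2,578.40
  Dec: +$644.60 → -$1,933.80
  Jan: +$644.60 → -$1,289.20
  Feb: +$644.60 → -$644.60
  Mar: +$644.60 → $0.00
Lowest trial balance = -$3,923.00 (May)
Initial deposit = cushion − low point = $1,289.20 − (-$3,923.00) = $5,212.20

$5,212.20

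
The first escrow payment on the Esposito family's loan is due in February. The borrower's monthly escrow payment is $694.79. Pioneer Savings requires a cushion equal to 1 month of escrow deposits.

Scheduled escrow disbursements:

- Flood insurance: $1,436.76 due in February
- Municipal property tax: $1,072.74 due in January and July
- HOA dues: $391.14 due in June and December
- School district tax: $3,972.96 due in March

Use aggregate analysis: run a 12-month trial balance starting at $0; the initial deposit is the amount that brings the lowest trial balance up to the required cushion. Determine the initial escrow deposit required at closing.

Cushion = 1 × $694.79 = $694.79
Trial balance (start $0, +$694.79 each month, − disbursements):
  Feb: +$694.79 − $1,436.76 → -$741.97
  Mar: +$694.79 − $3,972.96 → -$4,020.14
  Apr: +$694.79 → -$3,325.35
  May: +$694.79 → -$2,630.56
  Jun: +$694.79 − $391.14 → -$2,326.91
  Jul: +$694.79 − $1,072.74 → -$2,704.86
  Aug: +$694.79 → -$2,010.07
  Sep: +$694.79 → -$1,315.28
  Oct: +$694.79 → -$620.49
  Nov: +$694.79 → $74.30
  Dec: +$694.79 − $391.14 → $377.95
  Jan: +$694.79 − $1,072.74 → $0.00
Lowest trial balance = -$4,020.14 (Mar)
Initial deposit = cushion − low point = $694.79 − (-$4,020.14) = $4,714.93

$4,714.93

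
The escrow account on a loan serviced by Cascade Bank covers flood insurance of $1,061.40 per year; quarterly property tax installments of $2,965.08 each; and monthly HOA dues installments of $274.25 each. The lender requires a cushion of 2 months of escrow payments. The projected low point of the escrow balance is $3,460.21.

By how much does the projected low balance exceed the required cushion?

Flood insurance — $1,061.40
Property tax — $2,965.08 × 4 = $11,860.32
HOA dues — $274.25 × 12 = $3,291.00
Combined annual = $16,212.72
Base monthly escrow = $16,212.72 / 12 = $1,351.06
Required cushion = 2 × $1,351.06 = $2,702.12
Surplus = $3,460.21 − $2,702.12 = $758.09

$758.09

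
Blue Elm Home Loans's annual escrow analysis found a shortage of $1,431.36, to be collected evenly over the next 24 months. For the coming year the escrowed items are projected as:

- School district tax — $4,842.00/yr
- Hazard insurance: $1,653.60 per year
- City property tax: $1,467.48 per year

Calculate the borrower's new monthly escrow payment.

School district tax — $4,842.00
Hazard insurance — $1,653.60
City property tax — $1,467.48
Total per year = $4,842.00 + $1,653.60 + $1,467.48 = $7,963.08
Monthly escrow = $7,963.08 / 12 = $663.59
Shortage spread = $1,431.36 ÷ 24 = $59.64/mo
Adjusted monthly = $663.59 + $59.64 = $723.23

$723.23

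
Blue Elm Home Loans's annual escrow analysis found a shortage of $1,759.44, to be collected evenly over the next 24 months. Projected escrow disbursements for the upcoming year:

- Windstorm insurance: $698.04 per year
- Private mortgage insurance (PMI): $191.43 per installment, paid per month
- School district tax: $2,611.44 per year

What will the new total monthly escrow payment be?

Windstorm insurance — $698.04/yr
Private mortgage insurance (PMI) — $191.43 × 12 = $2,297.16/yr
School district tax — $2,611.44/yr
Annual escrow total = $5,606.64
Base monthly escrow = $5,606.64 ÷ 12 = $467.22
Shortage spread = $1,759.44 / 24 = $73.31/mo
New monthly escrow = $467.22 + $73.31 = $540.53

$540.53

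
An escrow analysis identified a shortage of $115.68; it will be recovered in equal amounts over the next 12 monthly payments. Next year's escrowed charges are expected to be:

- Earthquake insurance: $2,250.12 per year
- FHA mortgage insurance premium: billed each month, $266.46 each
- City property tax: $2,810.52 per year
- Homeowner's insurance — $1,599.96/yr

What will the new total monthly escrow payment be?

$831.15

Earthquake insurance — $2,250.12/yr
FHA mortgage insurance premium — $266.46 × 12 = $3,197.52/yr
City property tax — $2,810.52/yr
Homeowner's insurance — $1,599.96/yr
Total per year = $9,858.12
Monthly escrow = $9,858.12 / 12 = $821.51
Monthly shortage recovery: $115.68 / 12 = $9.64
New monthly escrow = $821.51 + $9.64 = $831.15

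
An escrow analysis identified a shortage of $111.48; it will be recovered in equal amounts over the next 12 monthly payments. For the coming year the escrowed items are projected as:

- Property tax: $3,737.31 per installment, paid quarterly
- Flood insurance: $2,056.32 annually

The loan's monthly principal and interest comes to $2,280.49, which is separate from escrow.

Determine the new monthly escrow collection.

$1,426.42

Property tax: $3,737.31 × 4 = $14,949.24 per year
Flood insurance: $2,056.32 per year
Annual escrow total = $17,005.56
Base monthly escrow = $17,005.56 ÷ 12 = $1,417.13
Shortage per month = $111.48 / 12 = $9.29
New monthly escrow = $1,417.13 + $9.29 = $1,426.42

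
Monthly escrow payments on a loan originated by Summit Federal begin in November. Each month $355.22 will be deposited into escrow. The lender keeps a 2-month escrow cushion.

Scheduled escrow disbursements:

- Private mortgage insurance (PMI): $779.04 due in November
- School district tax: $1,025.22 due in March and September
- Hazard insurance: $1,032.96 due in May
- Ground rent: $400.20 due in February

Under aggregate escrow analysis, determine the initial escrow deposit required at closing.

Cushion = 2 × $355.22 = $710.44
Trial balance (start $0, +$355.22 each month, − disbursements):
  Nov: +$355.22 − $779.04 → -$423.82
  Dec: +$355.22 → -$68.60
  Jan: +$355.22 → $286.62
  Feb: +$355.22 − $400.20 → $241.64
  Mar: +$355.22 − $1,025.22 → -$428.36
  Apr: +$355.22 → -$73.14
  May: +$355.22 − $1,032.96 → -$750.88
  Jun: +$355.22 → -$395.66
  Jul: +$355.22 → -$40.44
  Aug: +$355.22 → $314.78
  Sep: +$355.22 − $1,025.22 → -$355.22
  Oct: +$355.22 → $0.00
Lowest trial balance = -$750.88 (May)
Initial deposit = cushion − low point = $710.44 − (-$750.88) = $1,461.32

$1,461.32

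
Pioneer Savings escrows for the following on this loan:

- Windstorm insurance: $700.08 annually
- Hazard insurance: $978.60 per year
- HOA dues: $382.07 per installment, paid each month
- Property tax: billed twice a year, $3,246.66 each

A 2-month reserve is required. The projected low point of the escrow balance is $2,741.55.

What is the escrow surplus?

Windstorm insurance = $700.08 annually
Hazard insurance = $978.60 annually
HOA dues = $382.07 × 12 = $4,584.84 annually
Property tax = $3,246.66 × 2 = $6,493.32 annually
Annual escrow total = $12,756.84
Per month = $12,756.84 / 12 = $1,063.07
Cushion = 2 × $1,063.07 = $2,126.14
Excess over cushion: $2,741.55 − $2,126.14 = $615.41

$615.41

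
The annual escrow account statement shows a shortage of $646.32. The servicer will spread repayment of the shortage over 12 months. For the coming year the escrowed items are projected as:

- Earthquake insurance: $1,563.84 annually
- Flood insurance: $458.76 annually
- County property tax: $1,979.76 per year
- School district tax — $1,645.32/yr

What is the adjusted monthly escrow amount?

Earthquake insurance: $1,563.84 annually
Flood insurance: $458.76 annually
County property tax: $1,979.76 annually
School district tax: $1,645.32 annually
Total per year = $1,563.84 + $458.76 + $1,979.76 + $1,645.32 = $5,647.68
Per month = $5,647.68 ÷ 12 = $470.64
Shortage spread = $646.32 / 12 = $53.86/mo
Adjusted monthly = $470.64 + $53.86 = $524.50

$524.50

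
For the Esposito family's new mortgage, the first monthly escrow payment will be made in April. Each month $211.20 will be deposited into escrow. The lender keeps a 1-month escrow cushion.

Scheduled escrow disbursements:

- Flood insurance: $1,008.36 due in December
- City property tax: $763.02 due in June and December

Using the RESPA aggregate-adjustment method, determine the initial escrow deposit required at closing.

$844.80

Cushion = 1 × $211.20 = $211.20
Trial balance (start $0, +$211.20 each month, − disbursements):
  Apr: +$211.20 → $211.20
  May: +$211.20 → $422.40
  Jun: +$211.20 − $763.02 → -$129.42
  Jul: +$211.20 → $81.78
  Aug: +$211.20 → $292.98
  Sep: +$211.20 → $504.18
  Oct: +$211.20 → $715.38
  Nov: +$211.20 → $926.58
  Dec: +$211.20 − $1,771.38 → -$633.60
  Jan: +$211.20 → -$422.40
  Feb: +$211.20 → -$211.20
  Mar: +$211.20 → $0.00
Lowest trial balance = -$633.60 (Dec)
Initial deposit = cushion − low point = $211.20 − (-$633.60) = $844.80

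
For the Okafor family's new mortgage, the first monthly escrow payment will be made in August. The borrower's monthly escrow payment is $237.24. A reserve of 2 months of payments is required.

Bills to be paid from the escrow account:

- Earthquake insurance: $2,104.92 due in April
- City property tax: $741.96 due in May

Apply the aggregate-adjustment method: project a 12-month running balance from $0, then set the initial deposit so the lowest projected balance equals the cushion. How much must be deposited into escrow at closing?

Cushion = 2 × $237.24 = $474.48
Trial balance (start $0, +$237.24 each month, − disbursements):
  Aug: +$237.24 → $237.24
  Sep: +$237.24 → $474.48
  Oct: +$237.24 → $711.72
  Nov: +$237.24 → $948.96
  Dec: +$237.24 → $1,186.20
  Jan: +$237.24 → $1,423.44
  Feb: +$237.24 → $1,660.68
  Mar: +$237.24 → $1,897.92
  Apr: +$237.24 − $2,104.92 → $30.24
  May: +$237.24 − $741.96 → -$474.48
  Jun: +$237.24 → -$237.24
  Jul: +$237.24 → $0.00
Lowest trial balance = -$474.48 (May)
Initial deposit = cushion − low point = $474.48 − (-$474.48) = $948.96

$948.96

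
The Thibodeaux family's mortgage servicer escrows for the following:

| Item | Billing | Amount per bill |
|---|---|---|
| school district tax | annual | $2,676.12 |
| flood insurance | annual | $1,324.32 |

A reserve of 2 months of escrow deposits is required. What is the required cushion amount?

School district tax: $2,676.12
Flood insurance: $1,324.32
Total annual escrow = $2,676.12 + $1,324.32 = $4,000.44
Monthly = $4,000.44 / 12 = $333.37
Cushion = 2 × $333.37 = $666.74

$666.74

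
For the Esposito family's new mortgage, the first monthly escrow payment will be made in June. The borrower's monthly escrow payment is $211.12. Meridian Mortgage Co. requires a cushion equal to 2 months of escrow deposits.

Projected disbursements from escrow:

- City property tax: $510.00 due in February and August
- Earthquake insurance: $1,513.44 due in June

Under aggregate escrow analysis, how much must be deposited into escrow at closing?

$1,812.32

Cushion = 2 × $211.12 = $422.24
Trial balance (start $0, +$211.12 each month, − disbursements):
  Jun: +$211.12 − $1,513.44 → -$1,302.32
  Jul: +$211.12 → -$1,091.20
  Aug: +$211.12 − $510.00 → -$1,390.08
  Sep: +$211.12 → -$1,178.96
  Oct: +$211.12 → -$967.84
  Nov: +$211.12 → -$756.72
  Dec: +$211.12 → -$545.60
  Jan: +$211.12 → -$334.48
  Feb: +$211.12 − $510.00 → -$633.36
  Mar: +$211.12 → -$422.24
  Apr: +$211.12 → -$211.12
  May: +$211.12 → $0.00
Lowest trial balance = -$1,390.08 (Aug)
Initial deposit = cushion − low point = $422.24 − (-$1,390.08) = $1,812.32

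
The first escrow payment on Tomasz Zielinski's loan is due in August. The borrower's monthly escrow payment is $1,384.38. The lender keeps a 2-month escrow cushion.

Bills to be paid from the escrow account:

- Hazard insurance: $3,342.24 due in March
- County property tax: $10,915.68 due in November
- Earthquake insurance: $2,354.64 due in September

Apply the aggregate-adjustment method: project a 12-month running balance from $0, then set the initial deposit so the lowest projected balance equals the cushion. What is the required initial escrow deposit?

Cushion = 2 × $1,384.38 = $2,768.76
Trial balance (start $0, +$1,384.38 each month, − disbursements):
  Aug: +$1,384.38 → $1,384.38
  Sep: +$1,384.38 − $2,354.64 → $414.12
  Oct: +$1,384.38 → $1,798.50
  Nov: +$1,384.38 − $10,915.68 → -$7,732.80
  Dec: +$1,384.38 → -$6,348.42
  Jan: +$1,384.38 → -$4,964.04
  Feb: +$1,384.38 → -$3,579.66
  Mar: +$1,384.38 − $3,342.24 → -$5,537.52
  Apr: +$1,384.38 → -$4,153.14
  May: +$1,384.38 → -$2,768.76
  Jun: +$1,384.38 → -$1,384.38
  Jul: +$1,384.38 → $0.00
Lowest trial balance = -$7,732.80 (Nov)
Initial deposit = cushion − low point = $2,768.76 − (-$7,732.80) = $10,501.56

$10,501.56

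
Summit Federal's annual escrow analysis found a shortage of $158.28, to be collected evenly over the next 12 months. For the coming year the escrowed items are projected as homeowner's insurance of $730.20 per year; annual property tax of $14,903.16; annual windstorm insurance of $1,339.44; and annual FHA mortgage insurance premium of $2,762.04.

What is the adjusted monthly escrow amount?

$1,657.76

Homeowner's insurance = $730.20/yr
Property tax = $14,903.16/yr
Windstorm insurance = $1,339.44/yr
FHA mortgage insurance premium = $2,762.04/yr
Annual escrow total = $19,734.84
Monthly escrow = $19,734.84 ÷ 12 = $1,644.57
Shortage per month = $158.28 / 12 = $13.19
New monthly escrow = $1,644.57 + $13.19 = $1,657.76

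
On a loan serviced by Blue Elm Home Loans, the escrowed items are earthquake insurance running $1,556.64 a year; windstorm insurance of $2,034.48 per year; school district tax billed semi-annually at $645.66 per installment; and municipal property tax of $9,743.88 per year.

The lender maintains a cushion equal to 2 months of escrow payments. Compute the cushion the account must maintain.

$2,437.72

Earthquake insurance — $1,556.64 annually
Windstorm insurance — $2,034.48 annually
School district tax — $645.66 × 2 = $1,291.32 annually
Municipal property tax — $9,743.88 annually
Total annual escrow = $1,556.64 + $2,034.48 + $1,291.32 + $9,743.88 = $14,626.32
Monthly escrow = $14,626.32 / 12 = $1,218.86
Reserve = 2 × $1,218.86 = $2,437.72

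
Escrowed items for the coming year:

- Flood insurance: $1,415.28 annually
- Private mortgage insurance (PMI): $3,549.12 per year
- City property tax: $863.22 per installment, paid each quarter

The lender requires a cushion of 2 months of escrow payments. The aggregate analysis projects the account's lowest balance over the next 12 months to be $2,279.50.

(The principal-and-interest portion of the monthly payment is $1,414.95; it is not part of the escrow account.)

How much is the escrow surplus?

Flood insurance — $1,415.28
Private mortgage insurance (PMI) — $3,549.12
City property tax — $863.22 × 4 = $3,452.88
Total per year = $8,417.28
Base monthly escrow = $8,417.28 ÷ 12 = $701.44
Required cushion = 2 × $701.44 = $1,402.88
Excess over cushion: $2,279.50 − $1,402.88 = $876.62

$876.62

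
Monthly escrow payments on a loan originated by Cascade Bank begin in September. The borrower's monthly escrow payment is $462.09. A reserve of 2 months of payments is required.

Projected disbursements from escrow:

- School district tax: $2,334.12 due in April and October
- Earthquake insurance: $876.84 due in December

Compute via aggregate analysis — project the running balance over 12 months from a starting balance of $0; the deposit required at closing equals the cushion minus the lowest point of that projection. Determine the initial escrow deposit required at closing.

Cushion = 2 × $462.09 = $924.18
Trial balance (start $0, +$462.09 each month, − disbursements):
  Sep: +$462.09 → $462.09
  Oct: +$462.09 − $2,334.12 → -$1,409.94
  Nov: +$462.09 → -$947.85
  Dec: +$462.09 − $876.84 → -$1,362.60
  Jan: +$462.09 → -$900.51
  Feb: +$462.09 → -$438.42
  Mar: +$462.09 → $23.67
  Apr: +$462.09 − $2,334.12 → -$1,848.36
  May: +$462.09 → -$1,386.27
  Jun: +$462.09 → -$924.18
  Jul: +$462.09 → -$462.09
  Aug: +$462.09 → $0.00
Lowest trial balance = -$1,848.36 (Apr)
Initial deposit = cushion − low point = $924.18 − (-$1,848.36) = $2,772.54

$2,772.54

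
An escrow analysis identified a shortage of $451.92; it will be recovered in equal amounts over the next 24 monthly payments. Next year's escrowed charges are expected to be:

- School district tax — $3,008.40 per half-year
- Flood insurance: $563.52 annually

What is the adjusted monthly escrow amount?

School district tax: $3,008.40 × 2 = $6,016.80
Flood insurance: $563.52
Total per year = $6,016.80 + $563.52 = $6,580.32
Monthly = $6,580.32 ÷ 12 = $548.36
Monthly shortage recovery: $451.92 / 24 = $18.83
New monthly escrow = $548.36 + $18.83 = $567.19

$567.19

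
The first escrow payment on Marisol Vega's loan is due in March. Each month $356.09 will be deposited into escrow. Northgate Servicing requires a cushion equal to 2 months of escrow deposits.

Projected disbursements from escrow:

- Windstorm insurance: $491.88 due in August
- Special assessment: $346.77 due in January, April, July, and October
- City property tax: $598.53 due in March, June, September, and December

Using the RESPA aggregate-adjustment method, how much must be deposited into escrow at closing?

$1,200.56

Cushion = 2 × $356.09 = $712.18
Trial balance (start $0, +$356.09 each month, − disbursements):
  Mar: +$356.09 − $598.53 → -$242.44
  Apr: +$356.09 − $346.77 → -$233.12
  May: +$356.09 → $122.97
  Jun: +$356.09 − $598.53 → -$119.47
  Jul: +$356.09 − $346.77 → -$110.15
  Aug: +$356.09 − $491.88 → -$245.94
  Sep: +$356.09 − $598.53 → -$488.38
  Oct: +$356.09 − $346.77 → -$479.06
  Nov: +$356.09 → -$122.97
  Dec: +$356.09 − $598.53 → -$365.41
  Jan: +$356.09 − $346.77 → -$356.09
  Feb: +$356.09 → $0.00
Lowest trial balance = -$488.38 (Sep)
Initial deposit = cushion − low point = $712.18 − (-$488.38) = $1,200.56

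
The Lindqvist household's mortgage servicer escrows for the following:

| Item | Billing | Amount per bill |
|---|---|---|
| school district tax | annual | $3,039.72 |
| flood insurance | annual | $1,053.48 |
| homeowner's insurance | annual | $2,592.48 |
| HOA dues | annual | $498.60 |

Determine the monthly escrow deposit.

$598.69

School district tax = $3,039.72 per year
Flood insurance = $1,053.48 per year
Homeowner's insurance = $2,592.48 per year
HOA dues = $498.60 per year
Yearly total = $3,039.72 + $1,053.48 + $2,592.48 + $498.60 = $7,184.28
Monthly escrow = $7,184.28 ÷ 12 = $598.69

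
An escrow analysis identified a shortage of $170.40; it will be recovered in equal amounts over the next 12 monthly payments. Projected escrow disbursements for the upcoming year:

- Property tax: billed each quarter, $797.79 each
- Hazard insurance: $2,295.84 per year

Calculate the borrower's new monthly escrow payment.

Property tax: $797.79 × 4 = $3,191.16
Hazard insurance: $2,295.84
Combined annual = $5,487.00
Base monthly escrow = $5,487.00 / 12 = $457.25
Monthly shortage recovery: $170.40 ÷ 12 = $14.20
Adjusted monthly = $457.25 + $14.20 = $471.45

$471.45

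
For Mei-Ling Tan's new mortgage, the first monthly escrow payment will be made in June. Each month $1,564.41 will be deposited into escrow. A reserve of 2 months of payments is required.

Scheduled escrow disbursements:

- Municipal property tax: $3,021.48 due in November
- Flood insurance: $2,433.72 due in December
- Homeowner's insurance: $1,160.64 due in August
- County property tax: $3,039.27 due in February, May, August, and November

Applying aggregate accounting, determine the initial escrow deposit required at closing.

Cushion = 2 × $1,564.41 = $3,128.82
Trial balance (start $0, +$1,564.41 each month, − disbursements):
  Jun: +$1,564.41 → $1,564.41
  Jul: +$1,564.41 → $3,128.82
  Aug: +$1,564.41 − $4,199.91 → $493.32
  Sep: +$1,564.41 → $2,057.73
  Oct: +$1,564.41 → $3,622.14
  Nov: +$1,564.41 − $6,060.75 → -$874.20
  Dec: +$1,564.41 − $2,433.72 → -$1,743.51
  Jan: +$1,564.41 → -$179.10
  Feb: +$1,564.41 − $3,039.27 → -$1,653.96
  Mar: +$1,564.41 → -$89.55
  Apr: +$1,564.41 → $1,474.86
  May: +$1,564.41 − $3,039.27 → $0.00
Lowest trial balance = -$1,743.51 (Dec)
Initial deposit = cushion − low point = $3,128.82 − (-$1,743.51) = $4,872.33

$4,872.33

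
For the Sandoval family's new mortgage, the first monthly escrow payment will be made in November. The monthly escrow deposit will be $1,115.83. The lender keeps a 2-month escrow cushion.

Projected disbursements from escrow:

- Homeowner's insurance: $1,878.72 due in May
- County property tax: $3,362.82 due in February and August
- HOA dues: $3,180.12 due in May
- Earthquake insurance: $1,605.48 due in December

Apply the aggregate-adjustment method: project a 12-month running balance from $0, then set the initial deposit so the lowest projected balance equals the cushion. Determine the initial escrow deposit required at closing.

$4,463.32

Cushion = 2 × $1,115.83 = $2,231.66
Trial balance (start $0, +$1,115.83 each month, − disbursements):
  Nov: +$1,115.83 → $1,115.83
  Dec: +$1,115.83 − $1,605.48 → $626.18
  Jan: +$1,115.83 → $1,742.01
  Feb: +$1,115.83 − $3,362.82 → -$504.98
  Mar: +$1,115.83 → $610.85
  Apr: +$1,115.83 → $1,726.68
  May: +$1,115.83 − $5,058.84 → -$2,216.33
  Jun: +$1,115.83 → -$1,100.50
  Jul: +$1,115.83 → $15.33
  Aug: +$1,115.83 − $3,362.82 → -$2,231.66
  Sep: +$1,115.83 → -$1,115.83
  Oct: +$1,115.83 → $0.00
Lowest trial balance = -$2,231.66 (Aug)
Initial deposit = cushion − low point = $2,231.66 − (-$2,231.66) = $4,463.32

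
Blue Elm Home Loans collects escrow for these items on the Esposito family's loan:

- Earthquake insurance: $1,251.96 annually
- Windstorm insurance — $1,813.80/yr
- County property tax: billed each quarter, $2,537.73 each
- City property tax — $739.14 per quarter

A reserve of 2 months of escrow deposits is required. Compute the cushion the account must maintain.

Earthquake insurance = $1,251.96/yr
Windstorm insurance = $1,813.80/yr
County property tax = $2,537.73 × 4 = $10,150.92/yr
City property tax = $739.14 × 4 = $2,956.56/yr
Yearly total = $1,251.96 + $1,813.80 + $10,150.92 + $2,956.56 = $16,173.24
Base monthly escrow = $16,173.24 / 12 = $1,347.77
Reserve = 2 × $1,347.77 = $2,695.54

$2,695.54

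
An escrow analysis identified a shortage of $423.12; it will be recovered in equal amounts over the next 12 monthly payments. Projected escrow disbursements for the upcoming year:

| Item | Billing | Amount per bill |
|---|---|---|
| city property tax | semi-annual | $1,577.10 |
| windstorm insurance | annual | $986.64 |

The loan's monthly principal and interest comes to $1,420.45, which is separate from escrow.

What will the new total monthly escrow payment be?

City property tax = $1,577.10 × 2 = $3,154.20
Windstorm insurance = $986.64
Yearly total = $3,154.20 + $986.64 = $4,140.84
Base monthly escrow = $4,140.84 / 12 = $345.07
Monthly shortage recovery: $423.12 ÷ 12 = $35.26
New monthly escrow = $345.07 + $35.26 = $380.33

$380.33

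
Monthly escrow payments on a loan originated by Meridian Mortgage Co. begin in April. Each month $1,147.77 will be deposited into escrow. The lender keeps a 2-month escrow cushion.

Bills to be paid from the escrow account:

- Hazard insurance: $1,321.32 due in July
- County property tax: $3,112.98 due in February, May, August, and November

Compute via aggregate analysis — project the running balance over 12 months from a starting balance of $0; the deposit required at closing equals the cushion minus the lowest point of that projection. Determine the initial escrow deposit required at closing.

$4,103.97

Cushion = 2 × $1,147.77 = $2,295.54
Trial balance (start $0, +$1,147.77 each month, − disbursements):
  Apr: +$1,147.77 → $1,147.77
  May: +$1,147.77 − $3,112.98 → -$817.44
  Jun: +$1,147.77 → $330.33
  Jul: +$1,147.77 − $1,321.32 → $156.78
  Aug: +$1,147.77 − $3,112.98 → -$1,808.43
  Sep: +$1,147.77 → -$660.66
  Oct: +$1,147.77 → $487.11
  Nov: +$1,147.77 − $3,112.98 → -$1,478.10
  Dec: +$1,147.77 → -$330.33
  Jan: +$1,147.77 → $817.44
  Feb: +$1,147.77 − $3,112.98 → -$1,147.77
  Mar: +$1,147.77 → $0.00
Lowest trial balance = -$1,808.43 (Aug)
Initial deposit = cushion − low point = $2,295.54 − (-$1,808.43) = $4,103.97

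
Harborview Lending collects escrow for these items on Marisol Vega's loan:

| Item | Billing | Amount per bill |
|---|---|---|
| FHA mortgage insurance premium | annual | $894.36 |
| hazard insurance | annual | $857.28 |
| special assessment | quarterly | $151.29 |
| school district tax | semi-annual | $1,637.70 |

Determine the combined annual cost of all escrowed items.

$5,632.20

FHA mortgage insurance premium: $894.36 annually
Hazard insurance: $857.28 annually
Special assessment: $151.29 × 4 = $605.16 annually
School district tax: $1,637.70 × 2 = $3,275.40 annually
Total annual escrow = $894.36 + $857.28 + $605.16 + $3,275.40 = $5,632.20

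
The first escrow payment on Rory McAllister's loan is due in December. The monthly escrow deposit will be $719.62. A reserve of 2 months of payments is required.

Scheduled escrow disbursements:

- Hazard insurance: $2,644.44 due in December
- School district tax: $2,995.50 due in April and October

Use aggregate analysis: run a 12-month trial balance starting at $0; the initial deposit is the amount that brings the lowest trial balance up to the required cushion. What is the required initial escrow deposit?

$3,481.08

Cushion = 2 × $719.62 = $1,439.24
Trial balance (start $0, +$719.62 each month, − disbursements):
  Dec: +$719.62 − $2,644.44 → -$1,924.82
  Jan: +$719.62 → -$1,205.20
  Feb: +$719.62 → -$485.58
  Mar: +$719.62 → $234.04
  Apr: +$719.62 − $2,995.50 → -$2,041.84
  May: +$719.62 → -$1,322.22
  Jun: +$719.62 → -$602.60
  Jul: +$719.62 → $117.02
  Aug: +$719.62 → $836.64
  Sep: +$719.62 → $1,556.26
  Oct: +$719.62 − $2,995.50 → -$719.62
  Nov: +$719.62 → $0.00
Lowest trial balance = -$2,041.84 (Apr)
Initial deposit = cushion − low point = $1,439.24 − (-$2,041.84) = $3,481.08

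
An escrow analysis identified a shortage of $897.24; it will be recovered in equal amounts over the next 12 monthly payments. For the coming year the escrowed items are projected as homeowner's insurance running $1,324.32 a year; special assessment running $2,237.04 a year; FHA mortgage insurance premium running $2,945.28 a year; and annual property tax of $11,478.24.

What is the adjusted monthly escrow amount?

Homeowner's insurance = $1,324.32/yr
Special assessment = $2,237.04/yr
FHA mortgage insurance premium = $2,945.28/yr
Property tax = $11,478.24/yr
Annual escrow total = $17,984.88
Base monthly escrow = $17,984.88 ÷ 12 = $1,498.74
Monthly shortage recovery: $897.24 / 12 = $74.77
Adjusted monthly = $1,498.74 + $74.77 = $1,573.51

$1,573.51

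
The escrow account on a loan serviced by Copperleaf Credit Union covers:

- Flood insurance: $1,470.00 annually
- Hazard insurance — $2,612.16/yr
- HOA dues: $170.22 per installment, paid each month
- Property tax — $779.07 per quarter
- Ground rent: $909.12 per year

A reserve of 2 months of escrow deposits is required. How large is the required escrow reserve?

Flood insurance — $1,470.00 annually
Hazard insurance — $2,612.16 annually
HOA dues — $170.22 × 12 = $2,042.64 annually
Property tax — $779.07 × 4 = $3,116.28 annually
Ground rent — $909.12 annually
Total annual escrow = $1,470.00 + $2,612.16 + $2,042.64 + $3,116.28 + $909.12 = $10,150.20
Monthly escrow = $10,150.20 / 12 = $845.85
Reserve = 2 × $845.85 = $1,691.70

$1,691.70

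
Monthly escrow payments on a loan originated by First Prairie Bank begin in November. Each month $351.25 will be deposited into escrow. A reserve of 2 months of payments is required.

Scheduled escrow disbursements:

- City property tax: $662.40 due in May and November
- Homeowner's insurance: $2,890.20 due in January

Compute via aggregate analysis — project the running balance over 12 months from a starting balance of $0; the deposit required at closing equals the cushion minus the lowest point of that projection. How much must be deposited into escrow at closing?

Cushion = 2 × $351.25 = $702.50
Trial balance (start $0, +$351.25 each month, − disbursements):
  Nov: +$351.25 − $662.40 → -$311.15
  Dec: +$351.25 → $40.10
  Jan: +$351.25 − $2,890.20 → -$2,498.85
  Feb: +$351.25 → -$2,147.60
  Mar: +$351.25 → -$1,796.35
  Apr: +$351.25 → -$1,445.10
  May: +$351.25 − $662.40 → -$1,756.25
  Jun: +$351.25 → -$1,405.00
  Jul: +$351.25 → -$1,053.75
  Aug: +$351.25 → -$702.50
  Sep: +$351.25 → -$351.25
  Oct: +$351.25 → $0.00
Lowest trial balance = -$2,498.85 (Jan)
Initial deposit = cushion − low point = $702.50 − (-$2,498.85) = $3,201.35

$3,201.35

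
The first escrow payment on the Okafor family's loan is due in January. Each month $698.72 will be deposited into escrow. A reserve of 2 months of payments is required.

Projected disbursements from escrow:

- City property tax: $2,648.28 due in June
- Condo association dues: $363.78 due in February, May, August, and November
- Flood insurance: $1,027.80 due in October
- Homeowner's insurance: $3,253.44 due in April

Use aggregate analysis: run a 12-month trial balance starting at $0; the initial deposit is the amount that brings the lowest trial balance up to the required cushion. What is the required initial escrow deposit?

Cushion = 2 × $698.72 = $1,397.44
Trial balance (start $0, +$698.72 each month, − disbursements):
  Jan: +$698.72 → $698.72
  Feb: +$698.72 − $363.78 → $1,033.66
  Mar: +$698.72 → $1,732.38
  Apr: +$698.72 − $3,253.44 → -$822.34
  May: +$698.72 − $363.78 → -$487.40
  Jun: +$698.72 − $2,648.28 → -$2,436.96
  Jul: +$698.72 → -$1,738.24
  Aug: +$698.72 − $363.78 → -$1,403.30
  Sep: +$698.72 → -$704.58
  Oct: +$698.72 − $1,027.80 → -$1,033.66
  Nov: +$698.72 − $363.78 → -$698.72
  Dec: +$698.72 → $0.00
Lowest trial balance = -$2,436.96 (Jun)
Initial deposit = cushion − low point = $1,397.44 − (-$2,436.96) = $3,834.40

$3,834.40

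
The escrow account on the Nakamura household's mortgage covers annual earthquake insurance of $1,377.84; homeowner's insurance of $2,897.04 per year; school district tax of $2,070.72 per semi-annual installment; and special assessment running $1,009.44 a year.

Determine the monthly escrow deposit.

$785.48

Earthquake insurance — $1,377.84 annually
Homeowner's insurance — $2,897.04 annually
School district tax — $2,070.72 × 2 = $4,141.44 annually
Special assessment — $1,009.44 annually
Yearly total = $1,377.84 + $2,897.04 + $4,141.44 + $1,009.44 = $9,425.76
Per month = $9,425.76 / 12 = $785.48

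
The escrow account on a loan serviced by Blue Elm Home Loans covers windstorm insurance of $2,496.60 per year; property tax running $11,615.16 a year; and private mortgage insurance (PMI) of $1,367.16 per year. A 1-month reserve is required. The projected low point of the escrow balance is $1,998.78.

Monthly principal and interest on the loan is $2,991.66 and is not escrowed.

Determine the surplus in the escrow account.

Windstorm insurance — $2,496.60 per year
Property tax — $11,615.16 per year
Private mortgage insurance (PMI) — $1,367.16 per year
Combined annual = $2,496.60 + $11,615.16 + $1,367.16 = $15,478.92
Per month = $15,478.92 / 12 = $1,289.91
Cushion = 1 × $1,289.91 = $1,289.91
Excess over cushion: $1,998.78 − $1,289.91 = $708.87

$708.87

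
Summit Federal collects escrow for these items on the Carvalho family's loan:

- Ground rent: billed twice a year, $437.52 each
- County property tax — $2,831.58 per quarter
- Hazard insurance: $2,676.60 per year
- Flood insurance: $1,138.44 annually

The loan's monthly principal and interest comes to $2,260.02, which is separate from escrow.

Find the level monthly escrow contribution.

$1,334.70

Ground rent = $437.52 × 2 = $875.04
County property tax = $2,831.58 × 4 = $11,326.32
Hazard insurance = $2,676.60
Flood insurance = $1,138.44
Total annual escrow = $16,016.40
Per month = $16,016.40 ÷ 12 = $1,334.70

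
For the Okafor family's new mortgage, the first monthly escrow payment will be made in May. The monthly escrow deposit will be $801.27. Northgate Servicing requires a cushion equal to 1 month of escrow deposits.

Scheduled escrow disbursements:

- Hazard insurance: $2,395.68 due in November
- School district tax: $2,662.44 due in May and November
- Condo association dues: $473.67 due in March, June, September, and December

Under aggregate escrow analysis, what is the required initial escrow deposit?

$3,860.28

Cushion = 1 × $801.27 = $801.27
Trial balance (start $0, +$801.27 each month, − disbursements):
  May: +$801.27 − $2,662.44 → -$1,861.17
  Jun: +$801.27 − $473.67 → -$1,533.57
  Jul: +$801.27 → -$732.30
  Aug: +$801.27 → $68.97
  Sep: +$801.27 − $473.67 → $396.57
  Oct: +$801.27 → $1,197.84
  Nov: +$801.27 − $5,058.12 → -$3,059.01
  Dec: +$801.27 − $473.67 → -$2,731.41
  Jan: +$801.27 → -$1,930.14
  Feb: +$801.27 → -$1,128.87
  Mar: +$801.27 − $473.67 → -$801.27
  Apr: +$801.27 → $0.00
Lowest trial balance = -$3,059.01 (Nov)
Initial deposit = cushion − low point = $801.27 − (-$3,059.01) = $3,860.28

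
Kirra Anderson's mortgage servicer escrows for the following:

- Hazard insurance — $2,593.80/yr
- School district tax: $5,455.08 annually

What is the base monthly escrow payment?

Hazard insurance — $2,593.80
School district tax — $5,455.08
Yearly total = $2,593.80 + $5,455.08 = $8,048.88
Per month = $8,048.88 / 12 = $670.74

$670.74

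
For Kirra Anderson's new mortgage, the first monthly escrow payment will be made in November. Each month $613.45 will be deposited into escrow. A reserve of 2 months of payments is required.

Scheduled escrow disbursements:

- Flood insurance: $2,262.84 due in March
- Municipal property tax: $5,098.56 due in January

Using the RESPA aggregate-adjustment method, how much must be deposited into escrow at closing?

$5,521.05

Cushion = 2 × $613.45 = $1,226.90
Trial balance (start $0, +$613.45 each month, − disbursements):
  Nov: +$613.45 → $613.45
  Dec: +$613.45 → $1,226.90
  Jan: +$613.45 − $5,098.56 → -$3,258.21
  Feb: +$613.45 → -$2,644.76
  Mar: +$613.45 − $2,262.84 → -$4,294.15
  Apr: +$613.45 → -$3,680.70
  May: +$613.45 → -$3,067.25
  Jun: +$613.45 → -$2,453.80
  Jul: +$613.45 → -$1,840.35
  Aug: +$613.45 → -$1,226.90
  Sep: +$613.45 → -$613.45
  Oct: +$613.45 → $0.00
Lowest trial balance = -$4,294.15 (Mar)
Initial deposit = cushion − low point = $1,226.90 − (-$4,294.15) = $5,521.05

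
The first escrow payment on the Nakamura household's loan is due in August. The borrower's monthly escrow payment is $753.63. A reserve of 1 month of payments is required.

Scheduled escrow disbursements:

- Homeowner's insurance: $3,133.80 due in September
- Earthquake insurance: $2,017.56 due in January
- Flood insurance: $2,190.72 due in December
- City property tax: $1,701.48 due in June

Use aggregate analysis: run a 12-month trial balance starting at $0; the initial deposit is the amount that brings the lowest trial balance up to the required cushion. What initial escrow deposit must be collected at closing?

Cushion = 1 × $753.63 = $753.63
Trial balance (start $0, +$753.63 each month, − disbursements):
  Aug: +$753.63 → $753.63
  Sep: +$753.63 − $3,133.80 → -$1,626.54
  Oct: +$753.63 → -$872.91
  Nov: +$753.63 → -$119.28
  Dec: +$753.63 − $2,190.72 → -$1,556.37
  Jan: +$753.63 − $2,017.56 → -$2,820.30
  Feb: +$753.63 → -$2,066.67
  Mar: +$753.63 → -$1,313.04
  Apr: +$753.63 → -$559.41
  May: +$753.63 → $194.22
  Jun: +$753.63 − $1,701.48 → -$753.63
  Jul: +$753.63 → $0.00
Lowest trial balance = -$2,820.30 (Jan)
Initial deposit = cushion − low point = $753.63 − (-$2,820.30) = $3,573.93

$3,573.93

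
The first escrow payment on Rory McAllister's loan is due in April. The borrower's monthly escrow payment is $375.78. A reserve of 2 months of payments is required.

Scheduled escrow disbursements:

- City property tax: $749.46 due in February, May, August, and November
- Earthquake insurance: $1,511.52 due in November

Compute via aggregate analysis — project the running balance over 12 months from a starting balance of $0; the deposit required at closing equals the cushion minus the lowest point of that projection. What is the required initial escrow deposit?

Cushion = 2 × $375.78 = $751.56
Trial balance (start $0, +$375.78 each month, − disbursements):
  Apr: +$375.78 → $375.78
  May: +$375.78 − $749.46 → $2.10
  Jun: +$375.78 → $377.88
  Jul: +$375.78 → $753.66
  Aug: +$375.78 − $749.46 → $379.98
  Sep: +$375.78 → $755.76
  Oct: +$375.78 → $1,131.54
  Nov: +$375.78 − $2,260.98 → -$753.66
  Dec: +$375.78 → -$377.88
  Jan: +$375.78 → -$2.10
  Feb: +$375.78 − $749.46 → -$375.78
  Mar: +$375.78 → $0.00
Lowest trial balance = -$753.66 (Nov)
Initial deposit = cushion − low point = $751.56 − (-$753.66) = $1,505.22

$1,505.22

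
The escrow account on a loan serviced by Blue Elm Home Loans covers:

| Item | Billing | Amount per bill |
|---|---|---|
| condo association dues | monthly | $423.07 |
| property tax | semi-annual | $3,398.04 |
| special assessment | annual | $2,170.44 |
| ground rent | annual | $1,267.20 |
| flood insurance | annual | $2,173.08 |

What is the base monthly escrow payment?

Condo association dues: $423.07 × 12 = $5,076.84 per year
Property tax: $3,398.04 × 2 = $6,796.08 per year
Special assessment: $2,170.44 per year
Ground rent: $1,267.20 per year
Flood insurance: $2,173.08 per year
Combined annual = $17,483.64
Monthly escrow = $17,483.64 / 12 = $1,456.97

$1,456.97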